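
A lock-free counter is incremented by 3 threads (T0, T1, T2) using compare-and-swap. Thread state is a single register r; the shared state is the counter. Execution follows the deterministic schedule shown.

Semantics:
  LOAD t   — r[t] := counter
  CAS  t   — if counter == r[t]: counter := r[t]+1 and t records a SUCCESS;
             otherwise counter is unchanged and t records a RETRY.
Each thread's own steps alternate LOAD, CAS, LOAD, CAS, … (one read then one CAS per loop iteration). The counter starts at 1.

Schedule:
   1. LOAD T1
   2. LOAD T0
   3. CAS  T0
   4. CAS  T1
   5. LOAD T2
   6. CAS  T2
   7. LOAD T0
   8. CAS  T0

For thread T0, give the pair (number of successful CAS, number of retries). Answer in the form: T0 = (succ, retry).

T0 = (2, 0)

   1) LOAD T1:  M=1  r_T1=1
   2) LOAD T0:  M=1  r_T0=1
   3) CAS  T0:  M=2  r_T0=1 ✓
   4) CAS  T1:  M=2  r_T1=1 ✗
   5) LOAD T2:  M=2  r_T2=2
   6) CAS  T2:  M=3  r_T2=2 ✓
   7) LOAD T0:  M=3  r_T0=3
   8) CAS  T0:  M=4  r_T0=3 ✓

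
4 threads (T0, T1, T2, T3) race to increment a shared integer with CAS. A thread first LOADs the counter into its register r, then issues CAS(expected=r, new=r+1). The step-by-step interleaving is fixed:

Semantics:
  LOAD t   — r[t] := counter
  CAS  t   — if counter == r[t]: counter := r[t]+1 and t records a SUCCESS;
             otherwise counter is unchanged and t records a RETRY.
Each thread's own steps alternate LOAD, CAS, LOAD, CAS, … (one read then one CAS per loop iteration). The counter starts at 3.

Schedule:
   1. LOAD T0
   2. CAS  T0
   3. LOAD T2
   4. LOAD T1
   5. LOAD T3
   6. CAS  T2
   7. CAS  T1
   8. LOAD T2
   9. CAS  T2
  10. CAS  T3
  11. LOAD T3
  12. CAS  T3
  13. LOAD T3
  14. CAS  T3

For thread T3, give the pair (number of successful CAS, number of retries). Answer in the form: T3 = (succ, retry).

[1] T0.load  rd  (counter 3, T0.r 3)
[2] T0.cas  hit  (counter 4, T0.r 3)
[3] T2.load  rd  (counter 4, T2.r 4)
[4] T1.load  rd  (counter 4, T1.r 4)
[5] T3.load  rd  (counter 4, T3.r 4)
[6] T2.cas  hit  (counter 5, T2.r 4)
[7] T1.cas  miss  (counter 5, T1.r 4)
[8] T2.load  rd  (counter 5, T2.r 5)
[9] T2.cas  hit  (counter 6, T2.r 5)
[10] T3.cas  miss  (counter 6, T3.r 4)
[11] T3.load  rd  (counter 6, T3.r 6)
[12] T3.cas  hit  (counter 7, T3.r 6)
[13] T3.load  rd  (counter 7, T3.r 7)
[14] T3.cas  hit  (counter 8, T3.r 7)

T3 = (2, 1)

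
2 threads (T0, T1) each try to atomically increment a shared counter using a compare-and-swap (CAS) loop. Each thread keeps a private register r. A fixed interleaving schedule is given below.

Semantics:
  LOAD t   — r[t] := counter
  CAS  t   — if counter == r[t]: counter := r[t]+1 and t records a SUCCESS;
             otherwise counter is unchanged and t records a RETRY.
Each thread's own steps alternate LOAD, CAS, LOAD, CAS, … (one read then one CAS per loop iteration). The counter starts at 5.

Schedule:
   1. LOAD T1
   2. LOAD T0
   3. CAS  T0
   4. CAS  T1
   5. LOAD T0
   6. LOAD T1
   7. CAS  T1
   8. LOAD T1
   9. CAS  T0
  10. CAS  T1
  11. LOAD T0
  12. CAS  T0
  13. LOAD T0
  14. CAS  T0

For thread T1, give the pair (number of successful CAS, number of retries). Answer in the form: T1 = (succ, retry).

T1 LOAD — after: cnt=5, r=5 — load
T0 LOAD — after: cnt=5, r=5 — load
T0 CAS — after: cnt=6, r=5 — ok
T1 CAS — after: cnt=6, r=5 — retry
T0 LOAD — after: cnt=6, r=6 — load
T1 LOAD — after: cnt=6, r=6 — load
T1 CAS — after: cnt=7, r=6 — ok
T1 LOAD — after: cnt=7, r=7 — load
T0 CAS — after: cnt=7, r=6 — retry
T1 CAS — after: cnt=8, r=7 — ok
T0 LOAD — after: cnt=8, r=8 — load
T0 CAS — after: cnt=9, r=8 — ok
T0 LOAD — after: cnt=9, r=9 — load
T0 CAS — after: cnt=10, r=9 — ok

T1 = (2, 1)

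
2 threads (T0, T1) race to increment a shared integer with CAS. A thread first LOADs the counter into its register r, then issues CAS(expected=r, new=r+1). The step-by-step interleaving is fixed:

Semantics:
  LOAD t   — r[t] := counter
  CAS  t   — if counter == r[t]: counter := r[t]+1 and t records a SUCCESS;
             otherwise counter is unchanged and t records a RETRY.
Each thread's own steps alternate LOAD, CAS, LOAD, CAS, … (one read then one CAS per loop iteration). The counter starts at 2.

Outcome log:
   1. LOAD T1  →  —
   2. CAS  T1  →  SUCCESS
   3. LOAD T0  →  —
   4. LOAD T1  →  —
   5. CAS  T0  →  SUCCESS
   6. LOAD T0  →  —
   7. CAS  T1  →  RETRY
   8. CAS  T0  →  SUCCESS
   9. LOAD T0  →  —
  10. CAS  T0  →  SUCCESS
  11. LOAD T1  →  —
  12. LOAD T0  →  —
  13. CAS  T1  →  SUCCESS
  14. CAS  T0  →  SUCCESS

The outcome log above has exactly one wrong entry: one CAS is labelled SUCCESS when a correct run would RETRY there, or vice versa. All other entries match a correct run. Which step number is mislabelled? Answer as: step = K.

step = 14

Reference trace:
#1 T1 reads 2
#2 T1 CAS(2→3) writes; counter now 3
#3 T0 reads 3
#4 T1 reads 3
#5 T0 CAS(3→4) writes; counter now 4
#6 T0 reads 4
#7 T1 CAS(3→4) fails; counter now 4
#8 T0 CAS(4→5) writes; counter now 5
#9 T0 reads 5
#10 T0 CAS(5→6) writes; counter now 6
#11 T1 reads 6
#12 T0 reads 6
#13 T1 CAS(6→7) writes; counter now 7
#14 T0 CAS(6→7) fails; counter now 7
Log disagrees first at step 14.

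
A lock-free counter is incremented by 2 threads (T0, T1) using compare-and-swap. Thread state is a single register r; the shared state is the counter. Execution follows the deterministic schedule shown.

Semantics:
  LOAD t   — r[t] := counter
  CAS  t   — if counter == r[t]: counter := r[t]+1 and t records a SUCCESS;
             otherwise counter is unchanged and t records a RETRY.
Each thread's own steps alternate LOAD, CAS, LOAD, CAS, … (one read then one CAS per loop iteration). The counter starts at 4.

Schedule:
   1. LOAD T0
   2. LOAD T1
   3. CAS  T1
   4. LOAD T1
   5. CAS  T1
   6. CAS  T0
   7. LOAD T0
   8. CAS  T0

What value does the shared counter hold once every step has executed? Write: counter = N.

#1 T0 reads 4
#2 T1 reads 4
#3 T1 CAS(4→5) writes; counter now 5
#4 T1 reads 5
#5 T1 CAS(5→6) writes; counter now 6
#6 T0 CAS(4→5) fails; counter now 6
#7 T0 reads 6
#8 T0 CAS(6→7) writes; counter now 7

counter = 7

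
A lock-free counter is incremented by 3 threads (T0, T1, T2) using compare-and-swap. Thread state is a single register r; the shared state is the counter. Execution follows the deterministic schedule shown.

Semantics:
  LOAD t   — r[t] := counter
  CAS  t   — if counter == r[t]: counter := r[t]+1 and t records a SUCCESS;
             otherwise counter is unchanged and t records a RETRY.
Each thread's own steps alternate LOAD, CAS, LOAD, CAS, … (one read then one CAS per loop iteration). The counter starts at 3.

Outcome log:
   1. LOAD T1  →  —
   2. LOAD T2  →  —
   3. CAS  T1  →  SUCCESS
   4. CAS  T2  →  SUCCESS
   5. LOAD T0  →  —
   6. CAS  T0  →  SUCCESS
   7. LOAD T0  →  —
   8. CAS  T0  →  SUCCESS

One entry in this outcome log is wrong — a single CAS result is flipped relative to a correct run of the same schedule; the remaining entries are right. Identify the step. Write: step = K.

step = 4

Correct run:
1. LOAD T1 → mem=3 r[T1]=3 [LOAD]
2. LOAD T2 → mem=3 r[T2]=3 [LOAD]
3. CAS T1 → mem=4 r[T1]=3 [OK]
4. CAS T2 → mem=4 r[T2]=3 [RETRY]
5. LOAD T0 → mem=4 r[T0]=4 [LOAD]
6. CAS T0 → mem=5 r[T0]=4 [OK]
7. LOAD T0 → mem=5 r[T0]=5 [LOAD]
8. CAS T0 → mem=6 r[T0]=5 [OK]
Mismatch at 4.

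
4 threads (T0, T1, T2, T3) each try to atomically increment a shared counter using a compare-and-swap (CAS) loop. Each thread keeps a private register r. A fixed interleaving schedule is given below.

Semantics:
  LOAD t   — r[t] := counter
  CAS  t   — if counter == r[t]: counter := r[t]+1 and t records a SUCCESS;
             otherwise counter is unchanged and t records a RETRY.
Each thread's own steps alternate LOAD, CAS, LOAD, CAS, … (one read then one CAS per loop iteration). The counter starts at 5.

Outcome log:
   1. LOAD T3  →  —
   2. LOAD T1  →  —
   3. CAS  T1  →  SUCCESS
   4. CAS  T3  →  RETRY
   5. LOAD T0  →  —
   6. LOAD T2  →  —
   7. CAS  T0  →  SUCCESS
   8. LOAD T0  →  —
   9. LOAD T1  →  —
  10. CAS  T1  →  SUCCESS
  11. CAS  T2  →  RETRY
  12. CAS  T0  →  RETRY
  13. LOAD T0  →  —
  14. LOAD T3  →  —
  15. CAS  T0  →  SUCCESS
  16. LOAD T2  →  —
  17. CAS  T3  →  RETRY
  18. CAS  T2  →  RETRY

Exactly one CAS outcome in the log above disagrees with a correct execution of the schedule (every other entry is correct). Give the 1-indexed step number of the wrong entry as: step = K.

Reference trace:
   1) LOAD T3:  M=5  r_T3=5
   2) LOAD T1:  M=5  r_T1=5
   3) CAS  T1:  M=6  r_T1=5 ✓
   4) CAS  T3:  M=6  r_T3=5 ✗
   5) LOAD T0:  M=6  r_T0=6
   6) LOAD T2:  M=6  r_T2=6
   7) CAS  T0:  M=7  r_T0=6 ✓
   8) LOAD T0:  M=7  r_T0=7
   9) LOAD T1:  M=7  r_T1=7
  10) CAS  T1:  M=8  r_T1=7 ✓
  11) CAS  T2:  M=8  r_T2=6 ✗
  12) CAS  T0:  M=8  r_T0=7 ✗
  13) LOAD T0:  M=8  r_T0=8
  14) LOAD T3:  M=8  r_T3=8
  15) CAS  T0:  M=9  r_T0=8 ✓
  16) LOAD T2:  M=9  r_T2=9
  17) CAS  T3:  M=9  r_T3=8 ✗
  18) CAS  T2:  M=10  r_T2=9 ✓
Flip is step 18.

step = 18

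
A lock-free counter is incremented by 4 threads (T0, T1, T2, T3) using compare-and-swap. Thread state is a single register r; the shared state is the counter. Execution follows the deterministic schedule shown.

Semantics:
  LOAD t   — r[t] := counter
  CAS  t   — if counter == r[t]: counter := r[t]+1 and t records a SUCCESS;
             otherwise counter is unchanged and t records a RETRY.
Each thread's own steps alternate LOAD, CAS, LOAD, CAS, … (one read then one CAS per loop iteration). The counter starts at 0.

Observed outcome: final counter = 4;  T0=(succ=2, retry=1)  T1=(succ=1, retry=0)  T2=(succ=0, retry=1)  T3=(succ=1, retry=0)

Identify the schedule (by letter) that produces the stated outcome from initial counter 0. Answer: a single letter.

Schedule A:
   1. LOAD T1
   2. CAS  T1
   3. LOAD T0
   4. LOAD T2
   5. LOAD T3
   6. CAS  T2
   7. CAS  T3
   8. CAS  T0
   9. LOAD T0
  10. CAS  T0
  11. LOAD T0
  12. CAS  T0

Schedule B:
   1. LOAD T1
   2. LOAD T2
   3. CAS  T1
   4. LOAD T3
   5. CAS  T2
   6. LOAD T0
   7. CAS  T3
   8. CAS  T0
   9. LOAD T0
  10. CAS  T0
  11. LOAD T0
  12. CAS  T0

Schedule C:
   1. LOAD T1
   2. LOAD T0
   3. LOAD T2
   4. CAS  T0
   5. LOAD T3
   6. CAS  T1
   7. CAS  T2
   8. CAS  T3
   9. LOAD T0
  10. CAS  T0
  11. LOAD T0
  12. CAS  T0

Tracing schedule B:
   1) LOAD T1:  M=0  r_T1=0
   2) LOAD T2:  M=0  r_T2=0
   3) CAS  T1:  M=1  r_T1=0 ✓
   4) LOAD T3:  M=1  r_T3=1
   5) CAS  T2:  M=1  r_T2=0 ✗
   6) LOAD T0:  M=1  r_T0=1
   7) CAS  T3:  M=2  r_T3=1 ✓
   8) CAS  T0:  M=2  r_T0=1 ✗
   9) LOAD T0:  M=2  r_T0=2
  10) CAS  T0:  M=3  r_T0=2 ✓
  11) LOAD T0:  M=3  r_T0=3
  12) CAS  T0:  M=4  r_T0=3 ✓

B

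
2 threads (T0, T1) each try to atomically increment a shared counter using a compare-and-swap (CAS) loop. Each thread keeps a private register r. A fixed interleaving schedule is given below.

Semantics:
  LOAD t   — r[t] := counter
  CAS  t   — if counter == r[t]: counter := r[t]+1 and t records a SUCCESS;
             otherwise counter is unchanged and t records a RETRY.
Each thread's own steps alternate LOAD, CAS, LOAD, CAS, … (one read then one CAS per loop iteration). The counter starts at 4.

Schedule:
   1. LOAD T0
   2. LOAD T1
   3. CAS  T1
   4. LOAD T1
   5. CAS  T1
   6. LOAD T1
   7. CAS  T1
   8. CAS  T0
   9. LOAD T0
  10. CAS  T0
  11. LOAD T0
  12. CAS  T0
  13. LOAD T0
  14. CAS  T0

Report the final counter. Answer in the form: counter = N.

counter = 10

[1] T0.load  rd  (counter 4, T0.r 4)
[2] T1.load  rd  (counter 4, T1.r 4)
[3] T1.cas  hit  (counter 5, T1.r 4)
[4] T1.load  rd  (counter 5, T1.r 5)
[5] T1.cas  hit  (counter 6, T1.r 5)
[6] T1.load  rd  (counter 6, T1.r 6)
[7] T1.cas  hit  (counter 7, T1.r 6)
[8] T0.cas  miss  (counter 7, T0.r 4)
[9] T0.load  rd  (counter 7, T0.r 7)
[10] T0.cas  hit  (counter 8, T0.r 7)
[11] T0.load  rd  (counter 8, T0.r 8)
[12] T0.cas  hit  (counter 9, T0.r 8)
[13] T0.load  rd  (counter 9, T0.r 9)
[14] T0.cas  hit  (counter 10, T0.r 9)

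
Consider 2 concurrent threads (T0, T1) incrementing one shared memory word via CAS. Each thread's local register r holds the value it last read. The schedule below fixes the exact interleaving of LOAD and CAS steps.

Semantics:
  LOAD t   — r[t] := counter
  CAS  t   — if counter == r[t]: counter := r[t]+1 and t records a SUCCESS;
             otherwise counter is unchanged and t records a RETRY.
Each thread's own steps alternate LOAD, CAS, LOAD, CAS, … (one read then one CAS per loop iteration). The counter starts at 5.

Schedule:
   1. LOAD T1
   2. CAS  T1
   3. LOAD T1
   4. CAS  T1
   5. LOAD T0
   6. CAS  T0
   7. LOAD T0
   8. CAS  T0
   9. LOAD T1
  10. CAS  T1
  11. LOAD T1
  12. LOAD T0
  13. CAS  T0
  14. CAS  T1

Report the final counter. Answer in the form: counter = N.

step 1: T1 LOAD ⇒ load; ctr=5 reg=5
step 2: T1 CAS ⇒ ok; ctr=6 reg=5
step 3: T1 LOAD ⇒ load; ctr=6 reg=6
step 4: T1 CAS ⇒ ok; ctr=7 reg=6
step 5: T0 LOAD ⇒ load; ctr=7 reg=7
step 6: T0 CAS ⇒ ok; ctr=8 reg=7
step 7: T0 LOAD ⇒ load; ctr=8 reg=8
step 8: T0 CAS ⇒ ok; ctr=9 reg=8
step 9: T1 LOAD ⇒ load; ctr=9 reg=9
step 10: T1 CAS ⇒ ok; ctr=10 reg=9
step 11: T1 LOAD ⇒ load; ctr=10 reg=10
step 12: T0 LOAD ⇒ load; ctr=10 reg=10
step 13: T0 CAS ⇒ ok; ctr=11 reg=10
step 14: T1 CAS ⇒ retry; ctr=11 reg=10

counter = 11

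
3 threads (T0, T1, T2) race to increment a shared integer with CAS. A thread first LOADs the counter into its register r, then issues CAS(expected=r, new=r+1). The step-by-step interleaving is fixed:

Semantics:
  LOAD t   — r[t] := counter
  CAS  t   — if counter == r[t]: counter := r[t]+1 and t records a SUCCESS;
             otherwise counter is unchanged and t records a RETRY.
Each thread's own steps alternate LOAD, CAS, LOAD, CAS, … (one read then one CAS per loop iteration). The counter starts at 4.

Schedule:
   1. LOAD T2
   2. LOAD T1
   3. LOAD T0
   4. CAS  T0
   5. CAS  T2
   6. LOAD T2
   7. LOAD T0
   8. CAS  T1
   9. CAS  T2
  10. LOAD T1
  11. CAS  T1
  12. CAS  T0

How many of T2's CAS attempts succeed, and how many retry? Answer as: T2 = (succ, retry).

T2 LOAD — after: cnt=4, r=4 — load
T1 LOAD — after: cnt=4, r=4 — load
T0 LOAD — after: cnt=4, r=4 — load
T0 CAS — after: cnt=5, r=4 — ok
T2 CAS — after: cnt=5, r=4 — retry
T2 LOAD — after: cnt=5, r=5 — load
T0 LOAD — after: cnt=5, r=5 — load
T1 CAS — after: cnt=5, r=4 — retry
T2 CAS — after: cnt=6, r=5 — ok
T1 LOAD — after: cnt=6, r=6 — load
T1 CAS — after: cnt=7, r=6 — ok
T0 CAS — after: cnt=7, r=5 — retry

T2 = (1, 1)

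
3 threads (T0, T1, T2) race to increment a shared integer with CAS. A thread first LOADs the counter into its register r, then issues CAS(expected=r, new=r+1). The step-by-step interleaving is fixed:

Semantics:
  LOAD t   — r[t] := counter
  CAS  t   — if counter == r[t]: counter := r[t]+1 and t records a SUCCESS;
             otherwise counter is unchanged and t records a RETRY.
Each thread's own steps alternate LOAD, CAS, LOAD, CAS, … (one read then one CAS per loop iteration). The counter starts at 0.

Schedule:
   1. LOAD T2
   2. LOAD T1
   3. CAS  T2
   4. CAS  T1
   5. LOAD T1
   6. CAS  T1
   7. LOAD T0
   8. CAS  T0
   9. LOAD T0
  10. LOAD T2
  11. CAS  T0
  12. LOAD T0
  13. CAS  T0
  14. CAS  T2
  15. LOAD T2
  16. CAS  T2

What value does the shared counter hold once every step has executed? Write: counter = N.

counter = 6

[1] T2.load  rd  (counter 0, T2.r 0)
[2] T1.load  rd  (counter 0, T1.r 0)
[3] T2.cas  hit  (counter 1, T2.r 0)
[4] T1.cas  miss  (counter 1, T1.r 0)
[5] T1.load  rd  (counter 1, T1.r 1)
[6] T1.cas  hit  (counter 2, T1.r 1)
[7] T0.load  rd  (counter 2, T0.r 2)
[8] T0.cas  hit  (counter 3, T0.r 2)
[9] T0.load  rd  (counter 3, T0.r 3)
[10] T2.load  rd  (counter 3, T2.r 3)
[11] T0.cas  hit  (counter 4, T0.r 3)
[12] T0.load  rd  (counter 4, T0.r 4)
[13] T0.cas  hit  (counter 5, T0.r 4)
[14] T2.cas  miss  (counter 5, T2.r 3)
[15] T2.load  rd  (counter 5, T2.r 5)
[16] T2.cas  hit  (counter 6, T2.r 5)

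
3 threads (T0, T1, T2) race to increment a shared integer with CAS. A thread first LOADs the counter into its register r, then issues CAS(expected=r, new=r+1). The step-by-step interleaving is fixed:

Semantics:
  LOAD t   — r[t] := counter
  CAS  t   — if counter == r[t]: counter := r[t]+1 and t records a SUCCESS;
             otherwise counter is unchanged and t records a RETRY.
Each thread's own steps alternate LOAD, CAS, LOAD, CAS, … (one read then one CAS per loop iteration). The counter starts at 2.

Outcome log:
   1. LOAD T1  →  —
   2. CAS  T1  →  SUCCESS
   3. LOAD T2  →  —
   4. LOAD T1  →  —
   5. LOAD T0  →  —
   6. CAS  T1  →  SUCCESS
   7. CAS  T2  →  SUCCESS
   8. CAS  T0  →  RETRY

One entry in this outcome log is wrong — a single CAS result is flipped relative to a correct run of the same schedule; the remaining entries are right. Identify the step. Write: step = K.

Correct run:
   1) LOAD T1:  M=2  r_T1=2
   2) CAS  T1:  M=3  r_T1=2 ✓
   3) LOAD T2:  M=3  r_T2=3
   4) LOAD T1:  M=3  r_T1=3
   5) LOAD T0:  M=3  r_T0=3
   6) CAS  T1:  M=4  r_T1=3 ✓
   7) CAS  T2:  M=4  r_T2=3 ✗
   8) CAS  T0:  M=4  r_T0=3 ✗
Flip is step 7.

step = 7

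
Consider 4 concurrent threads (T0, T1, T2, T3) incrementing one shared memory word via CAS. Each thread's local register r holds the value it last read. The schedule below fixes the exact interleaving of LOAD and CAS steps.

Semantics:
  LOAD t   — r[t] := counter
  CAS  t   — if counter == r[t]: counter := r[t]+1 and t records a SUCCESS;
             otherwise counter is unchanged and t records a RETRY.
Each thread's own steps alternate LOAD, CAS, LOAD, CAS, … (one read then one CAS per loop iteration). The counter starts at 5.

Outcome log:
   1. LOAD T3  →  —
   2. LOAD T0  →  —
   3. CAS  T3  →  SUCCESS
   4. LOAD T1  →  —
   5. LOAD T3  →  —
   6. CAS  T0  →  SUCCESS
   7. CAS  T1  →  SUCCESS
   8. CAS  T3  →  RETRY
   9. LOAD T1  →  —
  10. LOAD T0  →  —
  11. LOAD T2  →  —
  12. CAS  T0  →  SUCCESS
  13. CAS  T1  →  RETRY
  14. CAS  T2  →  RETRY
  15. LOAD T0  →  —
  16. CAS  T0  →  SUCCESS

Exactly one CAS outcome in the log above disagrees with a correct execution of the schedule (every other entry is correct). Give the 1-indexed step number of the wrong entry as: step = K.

Re-executing:
   1) LOAD T3:  M=5  r_T3=5
   2) LOAD T0:  M=5  r_T0=5
   3) CAS  T3:  M=6  r_T3=5 ✓
   4) LOAD T1:  M=6  r_T1=6
   5) LOAD T3:  M=6  r_T3=6
   6) CAS  T0:  M=6  r_T0=5 ✗
   7) CAS  T1:  M=7  r_T1=6 ✓
   8) CAS  T3:  M=7  r_T3=6 ✗
   9) LOAD T1:  M=7  r_T1=7
  10) LOAD T0:  M=7  r_T0=7
  11) LOAD T2:  M=7  r_T2=7
  12) CAS  T0:  M=8  r_T0=7 ✓
  13) CAS  T1:  M=8  r_T1=7 ✗
  14) CAS  T2:  M=8  r_T2=7 ✗
  15) LOAD T0:  M=8  r_T0=8
  16) CAS  T0:  M=9  r_T0=8 ✓
Flip is step 6.

step = 6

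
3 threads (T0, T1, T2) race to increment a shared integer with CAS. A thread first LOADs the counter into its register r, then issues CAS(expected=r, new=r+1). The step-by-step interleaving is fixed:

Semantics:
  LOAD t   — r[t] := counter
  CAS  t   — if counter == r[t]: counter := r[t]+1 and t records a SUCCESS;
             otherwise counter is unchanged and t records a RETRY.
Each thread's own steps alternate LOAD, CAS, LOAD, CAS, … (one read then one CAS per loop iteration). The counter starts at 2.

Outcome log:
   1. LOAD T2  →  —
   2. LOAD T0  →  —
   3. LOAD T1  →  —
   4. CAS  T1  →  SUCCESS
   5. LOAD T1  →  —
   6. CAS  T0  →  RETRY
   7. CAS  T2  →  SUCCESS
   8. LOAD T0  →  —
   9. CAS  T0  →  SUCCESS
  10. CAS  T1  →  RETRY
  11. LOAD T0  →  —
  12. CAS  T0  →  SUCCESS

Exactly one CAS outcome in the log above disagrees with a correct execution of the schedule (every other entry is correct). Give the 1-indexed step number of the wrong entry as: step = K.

Reference trace:
T2 LOAD — after: cnt=2, r=2 — load
T0 LOAD — after: cnt=2, r=2 — load
T1 LOAD — after: cnt=2, r=2 — load
T1 CAS — after: cnt=3, r=2 — ok
T1 LOAD — after: cnt=3, r=3 — load
T0 CAS — after: cnt=3, r=2 — retry
T2 CAS — after: cnt=3, r=2 — retry
T0 LOAD — after: cnt=3, r=3 — load
T0 CAS — after: cnt=4, r=3 — ok
T1 CAS — after: cnt=4, r=3 — retry
T0 LOAD — after: cnt=4, r=4 — load
T0 CAS — after: cnt=5, r=4 — ok
Flip is step 7.

step = 7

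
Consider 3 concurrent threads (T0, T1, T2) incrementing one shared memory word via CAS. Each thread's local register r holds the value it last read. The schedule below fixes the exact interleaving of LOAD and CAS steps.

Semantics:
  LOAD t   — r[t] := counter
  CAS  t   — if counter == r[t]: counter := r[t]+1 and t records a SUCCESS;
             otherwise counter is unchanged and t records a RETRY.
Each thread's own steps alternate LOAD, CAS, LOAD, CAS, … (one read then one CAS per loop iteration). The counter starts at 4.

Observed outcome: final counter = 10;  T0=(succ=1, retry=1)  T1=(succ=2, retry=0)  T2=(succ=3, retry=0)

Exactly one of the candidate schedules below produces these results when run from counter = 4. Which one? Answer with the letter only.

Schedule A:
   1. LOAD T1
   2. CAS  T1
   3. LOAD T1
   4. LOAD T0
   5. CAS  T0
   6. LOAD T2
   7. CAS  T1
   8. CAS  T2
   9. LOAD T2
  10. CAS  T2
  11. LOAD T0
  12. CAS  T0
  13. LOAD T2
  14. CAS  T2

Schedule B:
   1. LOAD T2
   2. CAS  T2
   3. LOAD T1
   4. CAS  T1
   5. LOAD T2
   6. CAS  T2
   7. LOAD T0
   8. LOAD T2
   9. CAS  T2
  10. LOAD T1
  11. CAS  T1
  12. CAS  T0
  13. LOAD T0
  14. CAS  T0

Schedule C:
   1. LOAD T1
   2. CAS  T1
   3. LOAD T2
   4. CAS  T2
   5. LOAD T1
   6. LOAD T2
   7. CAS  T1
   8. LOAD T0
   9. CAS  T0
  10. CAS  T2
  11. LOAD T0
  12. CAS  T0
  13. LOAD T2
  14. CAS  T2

B

Run B:
step 1: T2 LOAD ⇒ load; ctr=4 reg=4
step 2: T2 CAS ⇒ ok; ctr=5 reg=4
step 3: T1 LOAD ⇒ load; ctr=5 reg=5
step 4: T1 CAS ⇒ ok; ctr=6 reg=5
step 5: T2 LOAD ⇒ load; ctr=6 reg=6
step 6: T2 CAS ⇒ ok; ctr=7 reg=6
step 7: T0 LOAD ⇒ load; ctr=7 reg=7
step 8: T2 LOAD ⇒ load; ctr=7 reg=7
step 9: T2 CAS ⇒ ok; ctr=8 reg=7
step 10: T1 LOAD ⇒ load; ctr=8 reg=8
step 11: T1 CAS ⇒ ok; ctr=9 reg=8
step 12: T0 CAS ⇒ retry; ctr=9 reg=7
step 13: T0 LOAD ⇒ load; ctr=9 reg=9
step 14: T0 CAS ⇒ ok; ctr=10 reg=9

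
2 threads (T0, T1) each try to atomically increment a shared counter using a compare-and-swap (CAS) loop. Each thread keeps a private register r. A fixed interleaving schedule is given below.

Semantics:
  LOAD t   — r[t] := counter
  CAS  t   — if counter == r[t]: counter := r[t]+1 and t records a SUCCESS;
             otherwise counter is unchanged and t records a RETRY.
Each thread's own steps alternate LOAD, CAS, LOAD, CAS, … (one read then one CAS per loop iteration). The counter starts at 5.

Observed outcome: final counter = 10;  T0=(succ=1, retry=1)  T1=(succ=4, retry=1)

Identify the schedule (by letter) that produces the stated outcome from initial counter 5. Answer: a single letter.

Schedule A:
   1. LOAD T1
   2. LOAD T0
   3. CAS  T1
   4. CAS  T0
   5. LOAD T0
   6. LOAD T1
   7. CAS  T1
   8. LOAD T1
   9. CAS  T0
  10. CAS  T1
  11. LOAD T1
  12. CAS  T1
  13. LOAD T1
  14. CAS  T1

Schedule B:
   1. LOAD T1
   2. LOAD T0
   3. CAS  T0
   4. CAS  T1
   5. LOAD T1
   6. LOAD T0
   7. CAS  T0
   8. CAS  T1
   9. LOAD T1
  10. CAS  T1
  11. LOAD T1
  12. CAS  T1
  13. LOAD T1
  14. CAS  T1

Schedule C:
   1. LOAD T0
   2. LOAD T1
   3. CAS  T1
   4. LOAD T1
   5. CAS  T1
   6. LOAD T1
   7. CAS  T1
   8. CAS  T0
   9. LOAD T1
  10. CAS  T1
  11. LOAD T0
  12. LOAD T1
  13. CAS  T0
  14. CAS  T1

Simulating candidate C:
1. LOAD T0 → mem=5 r[T0]=5 [LOAD]
2. LOAD T1 → mem=5 r[T1]=5 [LOAD]
3. CAS T1 → mem=6 r[T1]=5 [OK]
4. LOAD T1 → mem=6 r[T1]=6 [LOAD]
5. CAS T1 → mem=7 r[T1]=6 [OK]
6. LOAD T1 → mem=7 r[T1]=7 [LOAD]
7. CAS T1 → mem=8 r[T1]=7 [OK]
8. CAS T0 → mem=8 r[T0]=5 [RETRY]
9. LOAD T1 → mem=8 r[T1]=8 [LOAD]
10. CAS T1 → mem=9 r[T1]=8 [OK]
11. LOAD T0 → mem=9 r[T0]=9 [LOAD]
12. LOAD T1 → mem=9 r[T1]=9 [LOAD]
13. CAS T0 → mem=10 r[T0]=9 [OK]
14. CAS T1 → mem=10 r[T1]=9 [RETRY]

C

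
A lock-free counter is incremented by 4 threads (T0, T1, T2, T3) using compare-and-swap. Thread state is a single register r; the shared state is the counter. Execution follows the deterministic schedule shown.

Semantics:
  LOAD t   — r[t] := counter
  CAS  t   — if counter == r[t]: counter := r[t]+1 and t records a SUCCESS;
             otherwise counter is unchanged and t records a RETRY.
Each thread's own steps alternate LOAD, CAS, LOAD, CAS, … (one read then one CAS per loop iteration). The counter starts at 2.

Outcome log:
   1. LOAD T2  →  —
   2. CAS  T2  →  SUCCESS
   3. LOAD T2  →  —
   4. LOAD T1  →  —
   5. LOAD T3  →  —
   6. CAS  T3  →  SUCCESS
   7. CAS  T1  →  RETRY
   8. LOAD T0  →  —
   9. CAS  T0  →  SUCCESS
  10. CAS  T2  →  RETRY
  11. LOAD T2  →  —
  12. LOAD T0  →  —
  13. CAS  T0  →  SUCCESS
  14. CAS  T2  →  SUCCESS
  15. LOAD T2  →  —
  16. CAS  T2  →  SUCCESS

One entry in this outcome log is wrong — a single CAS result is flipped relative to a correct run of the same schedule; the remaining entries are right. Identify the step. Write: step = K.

step = 14

Re-executing:
#1 T2 reads 2
#2 T2 CAS(2→3) writes; counter now 3
#3 T2 reads 3
#4 T1 reads 3
#5 T3 reads 3
#6 T3 CAS(3→4) writes; counter now 4
#7 T1 CAS(3→4) fails; counter now 4
#8 T0 reads 4
#9 T0 CAS(4→5) writes; counter now 5
#10 T2 CAS(3→4) fails; counter now 5
#11 T2 reads 5
#12 T0 reads 5
#13 T0 CAS(5→6) writes; counter now 6
#14 T2 CAS(5→6) fails; counter now 6
#15 T2 reads 6
#16 T2 CAS(6→7) writes; counter now 7
Log disagrees first at step 14.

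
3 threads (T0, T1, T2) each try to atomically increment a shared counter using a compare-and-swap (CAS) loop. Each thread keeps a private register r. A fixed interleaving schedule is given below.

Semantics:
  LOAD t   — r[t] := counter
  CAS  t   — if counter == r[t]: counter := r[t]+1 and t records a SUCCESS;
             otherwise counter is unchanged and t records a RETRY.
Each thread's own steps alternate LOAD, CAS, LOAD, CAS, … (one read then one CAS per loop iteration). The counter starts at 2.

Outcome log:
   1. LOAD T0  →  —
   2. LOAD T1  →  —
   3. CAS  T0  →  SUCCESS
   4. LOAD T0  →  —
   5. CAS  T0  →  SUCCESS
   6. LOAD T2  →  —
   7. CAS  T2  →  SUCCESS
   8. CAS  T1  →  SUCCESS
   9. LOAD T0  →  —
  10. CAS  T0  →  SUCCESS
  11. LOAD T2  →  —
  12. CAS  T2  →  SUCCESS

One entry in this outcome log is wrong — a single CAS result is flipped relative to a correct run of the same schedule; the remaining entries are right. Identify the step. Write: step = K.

Correct run:
T0 LOAD — after: cnt=2, r=2 — load
T1 LOAD — after: cnt=2, r=2 — load
T0 CAS — after: cnt=3, r=2 — ok
T0 LOAD — after: cnt=3, r=3 — load
T0 CAS — after: cnt=4, r=3 — ok
T2 LOAD — after: cnt=4, r=4 — load
T2 CAS — after: cnt=5, r=4 — ok
T1 CAS — after: cnt=5, r=2 — retry
T0 LOAD — after: cnt=5, r=5 — load
T0 CAS — after: cnt=6, r=5 — ok
T2 LOAD — after: cnt=6, r=6 — load
T2 CAS — after: cnt=7, r=6 — ok
Flip is step 8.

step = 8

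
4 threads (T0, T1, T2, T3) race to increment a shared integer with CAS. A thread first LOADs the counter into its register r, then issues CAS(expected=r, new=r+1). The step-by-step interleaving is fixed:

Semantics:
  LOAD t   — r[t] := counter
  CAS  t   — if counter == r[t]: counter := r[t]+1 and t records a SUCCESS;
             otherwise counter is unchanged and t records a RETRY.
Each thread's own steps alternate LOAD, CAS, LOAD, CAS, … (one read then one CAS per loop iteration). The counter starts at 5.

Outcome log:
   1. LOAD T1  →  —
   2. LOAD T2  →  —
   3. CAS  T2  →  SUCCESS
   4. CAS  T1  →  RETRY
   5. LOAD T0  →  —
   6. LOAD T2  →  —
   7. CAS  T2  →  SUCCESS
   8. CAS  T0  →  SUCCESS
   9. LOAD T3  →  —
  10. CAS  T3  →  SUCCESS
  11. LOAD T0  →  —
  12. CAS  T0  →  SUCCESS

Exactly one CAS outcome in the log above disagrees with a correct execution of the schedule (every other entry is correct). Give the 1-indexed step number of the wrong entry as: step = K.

step = 8

Re-executing:
T1 LOAD — after: cnt=5, r=5 — load
T2 LOAD — after: cnt=5, r=5 — load
T2 CAS — after: cnt=6, r=5 — ok
T1 CAS — after: cnt=6, r=5 — retry
T0 LOAD — after: cnt=6, r=6 — load
T2 LOAD — after: cnt=6, r=6 — load
T2 CAS — after: cnt=7, r=6 — ok
T0 CAS — after: cnt=7, r=6 — retry
T3 LOAD — after: cnt=7, r=7 — load
T3 CAS — after: cnt=8, r=7 — ok
T0 LOAD — after: cnt=8, r=8 — load
T0 CAS — after: cnt=9, r=8 — ok
Flip is step 8.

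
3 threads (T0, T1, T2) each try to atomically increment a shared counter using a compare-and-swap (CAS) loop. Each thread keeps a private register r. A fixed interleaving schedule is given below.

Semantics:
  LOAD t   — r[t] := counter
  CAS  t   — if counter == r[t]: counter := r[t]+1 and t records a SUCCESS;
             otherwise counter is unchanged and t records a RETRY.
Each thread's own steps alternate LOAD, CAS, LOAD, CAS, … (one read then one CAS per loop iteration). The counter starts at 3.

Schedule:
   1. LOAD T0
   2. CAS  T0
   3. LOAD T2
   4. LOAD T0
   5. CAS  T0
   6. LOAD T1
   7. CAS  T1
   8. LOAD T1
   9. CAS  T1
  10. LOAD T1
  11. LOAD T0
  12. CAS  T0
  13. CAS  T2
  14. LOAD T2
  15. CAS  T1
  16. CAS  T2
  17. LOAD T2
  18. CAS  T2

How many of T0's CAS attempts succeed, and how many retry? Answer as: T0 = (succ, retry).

[1] T0.load  rd  (counter 3, T0.r 3)
[2] T0.cas  hit  (counter 4, T0.r 3)
[3] T2.load  rd  (counter 4, T2.r 4)
[4] T0.load  rd  (counter 4, T0.r 4)
[5] T0.cas  hit  (counter 5, T0.r 4)
[6] T1.load  rd  (counter 5, T1.r 5)
[7] T1.cas  hit  (counter 6, T1.r 5)
[8] T1.load  rd  (counter 6, T1.r 6)
[9] T1.cas  hit  (counter 7, T1.r 6)
[10] T1.load  rd  (counter 7, T1.r 7)
[11] T0.load  rd  (counter 7, T0.r 7)
[12] T0.cas  hit  (counter 8, T0.r 7)
[13] T2.cas  miss  (counter 8, T2.r 4)
[14] T2.load  rd  (counter 8, T2.r 8)
[15] T1.cas  miss  (counter 8, T1.r 7)
[16] T2.cas  hit  (counter 9, T2.r 8)
[17] T2.load  rd  (counter 9, T2.r 9)
[18] T2.cas  hit  (counter 10, T2.r 9)

T0 = (3, 0)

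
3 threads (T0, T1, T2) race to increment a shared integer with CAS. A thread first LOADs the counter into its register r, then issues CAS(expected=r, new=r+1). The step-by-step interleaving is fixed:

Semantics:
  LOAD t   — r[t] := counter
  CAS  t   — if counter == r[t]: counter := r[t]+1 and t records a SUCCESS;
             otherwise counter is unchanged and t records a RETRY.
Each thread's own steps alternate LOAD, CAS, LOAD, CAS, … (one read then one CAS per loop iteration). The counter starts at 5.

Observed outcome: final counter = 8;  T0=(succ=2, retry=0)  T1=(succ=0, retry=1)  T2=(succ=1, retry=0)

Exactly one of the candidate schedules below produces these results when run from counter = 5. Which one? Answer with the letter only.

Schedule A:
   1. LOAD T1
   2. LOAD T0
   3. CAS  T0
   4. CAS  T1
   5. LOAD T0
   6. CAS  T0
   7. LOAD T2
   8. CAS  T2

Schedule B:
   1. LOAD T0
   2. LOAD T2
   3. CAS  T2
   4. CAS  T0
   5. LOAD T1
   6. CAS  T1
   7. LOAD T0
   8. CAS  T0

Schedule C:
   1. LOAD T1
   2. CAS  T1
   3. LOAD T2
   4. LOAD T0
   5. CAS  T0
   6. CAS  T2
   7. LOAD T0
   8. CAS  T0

Simulating candidate A:
step 1: T1 LOAD ⇒ load; ctr=5 reg=5
step 2: T0 LOAD ⇒ load; ctr=5 reg=5
step 3: T0 CAS ⇒ ok; ctr=6 reg=5
step 4: T1 CAS ⇒ retry; ctr=6 reg=5
step 5: T0 LOAD ⇒ load; ctr=6 reg=6
step 6: T0 CAS ⇒ ok; ctr=7 reg=6
step 7: T2 LOAD ⇒ load; ctr=7 reg=7
step 8: T2 CAS ⇒ ok; ctr=8 reg=7

A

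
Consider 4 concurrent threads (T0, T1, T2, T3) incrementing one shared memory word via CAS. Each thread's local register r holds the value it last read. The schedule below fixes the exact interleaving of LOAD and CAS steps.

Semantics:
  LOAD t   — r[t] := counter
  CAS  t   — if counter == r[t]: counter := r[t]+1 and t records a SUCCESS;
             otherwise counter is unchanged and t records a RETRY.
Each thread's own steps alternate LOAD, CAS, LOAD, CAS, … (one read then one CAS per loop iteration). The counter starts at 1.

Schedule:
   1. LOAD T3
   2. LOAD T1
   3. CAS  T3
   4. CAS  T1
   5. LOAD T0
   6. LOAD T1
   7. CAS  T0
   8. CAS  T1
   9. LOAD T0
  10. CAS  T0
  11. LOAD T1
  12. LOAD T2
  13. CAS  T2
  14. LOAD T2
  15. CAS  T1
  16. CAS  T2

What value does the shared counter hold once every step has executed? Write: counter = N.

   1) LOAD T3:  M=1  r_T3=1
   2) LOAD T1:  M=1  r_T1=1
   3) CAS  T3:  M=2  r_T3=1 ✓
   4) CAS  T1:  M=2  r_T1=1 ✗
   5) LOAD T0:  M=2  r_T0=2
   6) LOAD T1:  M=2  r_T1=2
   7) CAS  T0:  M=3  r_T0=2 ✓
   8) CAS  T1:  M=3  r_T1=2 ✗
   9) LOAD T0:  M=3  r_T0=3
  10) CAS  T0:  M=4  r_T0=3 ✓
  11) LOAD T1:  M=4  r_T1=4
  12) LOAD T2:  M=4  r_T2=4
  13) CAS  T2:  M=5  r_T2=4 ✓
  14) LOAD T2:  M=5  r_T2=5
  15) CAS  T1:  M=5  r_T1=4 ✗
  16) CAS  T2:  M=6  r_T2=5 ✓

counter = 6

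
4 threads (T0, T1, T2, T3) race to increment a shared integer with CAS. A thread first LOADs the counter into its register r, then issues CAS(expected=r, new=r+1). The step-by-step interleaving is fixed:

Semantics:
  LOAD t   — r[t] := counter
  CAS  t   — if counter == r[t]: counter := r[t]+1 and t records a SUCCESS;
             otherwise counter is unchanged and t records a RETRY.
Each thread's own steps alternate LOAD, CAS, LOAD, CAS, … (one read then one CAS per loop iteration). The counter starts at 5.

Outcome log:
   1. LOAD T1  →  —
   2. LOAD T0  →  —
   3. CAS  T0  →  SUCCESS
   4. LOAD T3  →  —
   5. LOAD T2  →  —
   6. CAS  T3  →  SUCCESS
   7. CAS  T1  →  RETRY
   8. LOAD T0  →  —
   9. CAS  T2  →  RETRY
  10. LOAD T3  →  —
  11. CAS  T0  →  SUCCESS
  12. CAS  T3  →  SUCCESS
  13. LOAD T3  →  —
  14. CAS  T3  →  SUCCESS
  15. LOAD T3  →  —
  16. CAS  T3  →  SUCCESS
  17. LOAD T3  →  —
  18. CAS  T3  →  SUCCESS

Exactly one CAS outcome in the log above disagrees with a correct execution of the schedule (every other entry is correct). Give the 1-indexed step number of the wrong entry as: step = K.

step = 12

Reference trace:
[1] T1.load  rd  (counter 5, T1.r 5)
[2] T0.load  rd  (counter 5, T0.r 5)
[3] T0.cas  hit  (counter 6, T0.r 5)
[4] T3.load  rd  (counter 6, T3.r 6)
[5] T2.load  rd  (counter 6, T2.r 6)
[6] T3.cas  hit  (counter 7, T3.r 6)
[7] T1.cas  miss  (counter 7, T1.r 5)
[8] T0.load  rd  (counter 7, T0.r 7)
[9] T2.cas  miss  (counter 7, T2.r 6)
[10] T3.load  rd  (counter 7, T3.r 7)
[11] T0.cas  hit  (counter 8, T0.r 7)
[12] T3.cas  miss  (counter 8, T3.r 7)
[13] T3.load  rd  (counter 8, T3.r 8)
[14] T3.cas  hit  (counter 9, T3.r 8)
[15] T3.load  rd  (counter 9, T3.r 9)
[16] T3.cas  hit  (counter 10, T3.r 9)
[17] T3.load  rd  (counter 10, T3.r 10)
[18] T3.cas  hit  (counter 11, T3.r 10)
Flip is step 12.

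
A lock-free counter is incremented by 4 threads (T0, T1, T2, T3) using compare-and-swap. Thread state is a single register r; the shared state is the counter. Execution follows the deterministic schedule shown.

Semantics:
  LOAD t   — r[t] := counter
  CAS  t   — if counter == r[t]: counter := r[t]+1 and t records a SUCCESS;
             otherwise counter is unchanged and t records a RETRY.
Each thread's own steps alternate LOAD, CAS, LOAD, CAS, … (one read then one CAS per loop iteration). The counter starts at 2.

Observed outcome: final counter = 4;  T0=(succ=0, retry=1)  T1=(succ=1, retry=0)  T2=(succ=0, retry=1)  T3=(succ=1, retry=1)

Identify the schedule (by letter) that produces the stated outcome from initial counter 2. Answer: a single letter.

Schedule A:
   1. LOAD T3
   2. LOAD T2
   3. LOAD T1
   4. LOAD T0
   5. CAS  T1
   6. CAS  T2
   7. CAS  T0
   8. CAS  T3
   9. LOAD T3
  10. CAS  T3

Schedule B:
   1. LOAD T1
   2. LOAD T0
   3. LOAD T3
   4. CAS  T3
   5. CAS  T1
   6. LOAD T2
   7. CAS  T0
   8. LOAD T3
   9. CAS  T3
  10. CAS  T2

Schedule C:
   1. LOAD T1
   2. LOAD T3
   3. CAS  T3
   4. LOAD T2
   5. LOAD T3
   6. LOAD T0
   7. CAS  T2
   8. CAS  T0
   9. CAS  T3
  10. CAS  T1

A

Simulating candidate A:
1. LOAD T3 → mem=2 r[T3]=2 [LOAD]
2. LOAD T2 → mem=2 r[T2]=2 [LOAD]
3. LOAD T1 → mem=2 r[T1]=2 [LOAD]
4. LOAD T0 → mem=2 r[T0]=2 [LOAD]
5. CAS T1 → mem=3 r[T1]=2 [OK]
6. CAS T2 → mem=3 r[T2]=2 [RETRY]
7. CAS T0 → mem=3 r[T0]=2 [RETRY]
8. CAS T3 → mem=3 r[T3]=2 [RETRY]
9. LOAD T3 → mem=3 r[T3]=3 [LOAD]
10. CAS T3 → mem=4 r[T3]=3 [OK]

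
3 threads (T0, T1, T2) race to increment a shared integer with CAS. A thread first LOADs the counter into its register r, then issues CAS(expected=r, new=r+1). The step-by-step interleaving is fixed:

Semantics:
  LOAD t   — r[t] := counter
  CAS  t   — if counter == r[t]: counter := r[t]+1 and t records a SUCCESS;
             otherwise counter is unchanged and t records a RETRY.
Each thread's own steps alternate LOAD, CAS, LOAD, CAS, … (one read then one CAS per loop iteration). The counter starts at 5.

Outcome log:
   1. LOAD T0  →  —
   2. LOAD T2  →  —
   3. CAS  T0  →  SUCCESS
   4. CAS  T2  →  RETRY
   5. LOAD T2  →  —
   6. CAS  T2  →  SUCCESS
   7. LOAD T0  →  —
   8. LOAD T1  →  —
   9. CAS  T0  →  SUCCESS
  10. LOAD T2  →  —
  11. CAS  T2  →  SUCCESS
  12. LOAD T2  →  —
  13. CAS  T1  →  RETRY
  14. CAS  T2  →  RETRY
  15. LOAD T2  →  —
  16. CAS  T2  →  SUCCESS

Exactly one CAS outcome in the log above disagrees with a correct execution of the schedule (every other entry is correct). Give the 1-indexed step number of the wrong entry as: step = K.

step = 14

Correct run:
#1 T0 reads 5
#2 T2 reads 5
#3 T0 CAS(5→6) writes; counter now 6
#4 T2 CAS(5→6) fails; counter now 6
#5 T2 reads 6
#6 T2 CAS(6→7) writes; counter now 7
#7 T0 reads 7
#8 T1 reads 7
#9 T0 CAS(7→8) writes; counter now 8
#10 T2 reads 8
#11 T2 CAS(8→9) writes; counter now 9
#12 T2 reads 9
#13 T1 CAS(7→8) fails; counter now 9
#14 T2 CAS(9→10) writes; counter now 10
#15 T2 reads 10
#16 T2 CAS(10→11) writes; counter now 11
Mismatch at 14.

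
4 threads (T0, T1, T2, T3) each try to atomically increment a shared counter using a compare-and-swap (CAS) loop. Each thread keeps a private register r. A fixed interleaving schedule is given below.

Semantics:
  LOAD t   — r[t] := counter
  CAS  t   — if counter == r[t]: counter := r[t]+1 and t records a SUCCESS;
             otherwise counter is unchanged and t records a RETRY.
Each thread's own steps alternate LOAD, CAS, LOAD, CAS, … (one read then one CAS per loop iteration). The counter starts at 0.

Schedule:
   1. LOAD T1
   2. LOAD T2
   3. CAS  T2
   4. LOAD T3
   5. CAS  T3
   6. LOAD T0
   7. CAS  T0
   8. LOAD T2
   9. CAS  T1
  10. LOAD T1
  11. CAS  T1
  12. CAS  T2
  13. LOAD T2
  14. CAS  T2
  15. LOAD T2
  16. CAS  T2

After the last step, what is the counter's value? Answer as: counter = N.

counter = 6

1. LOAD T1 → mem=0 r[T1]=0 [LOAD]
2. LOAD T2 → mem=0 r[T2]=0 [LOAD]
3. CAS T2 → mem=1 r[T2]=0 [OK]
4. LOAD T3 → mem=1 r[T3]=1 [LOAD]
5. CAS T3 → mem=2 r[T3]=1 [OK]
6. LOAD T0 → mem=2 r[T0]=2 [LOAD]
7. CAS T0 → mem=3 r[T0]=2 [OK]
8. LOAD T2 → mem=3 r[T2]=3 [LOAD]
9. CAS T1 → mem=3 r[T1]=0 [RETRY]
10. LOAD T1 → mem=3 r[T1]=3 [LOAD]
11. CAS T1 → mem=4 r[T1]=3 [OK]
12. CAS T2 → mem=4 r[T2]=3 [RETRY]
13. LOAD T2 → mem=4 r[T2]=4 [LOAD]
14. CAS T2 → mem=5 r[T2]=4 [OK]
15. LOAD T2 → mem=5 r[T2]=5 [LOAD]
16. CAS T2 → mem=6 r[T2]=5 [OK]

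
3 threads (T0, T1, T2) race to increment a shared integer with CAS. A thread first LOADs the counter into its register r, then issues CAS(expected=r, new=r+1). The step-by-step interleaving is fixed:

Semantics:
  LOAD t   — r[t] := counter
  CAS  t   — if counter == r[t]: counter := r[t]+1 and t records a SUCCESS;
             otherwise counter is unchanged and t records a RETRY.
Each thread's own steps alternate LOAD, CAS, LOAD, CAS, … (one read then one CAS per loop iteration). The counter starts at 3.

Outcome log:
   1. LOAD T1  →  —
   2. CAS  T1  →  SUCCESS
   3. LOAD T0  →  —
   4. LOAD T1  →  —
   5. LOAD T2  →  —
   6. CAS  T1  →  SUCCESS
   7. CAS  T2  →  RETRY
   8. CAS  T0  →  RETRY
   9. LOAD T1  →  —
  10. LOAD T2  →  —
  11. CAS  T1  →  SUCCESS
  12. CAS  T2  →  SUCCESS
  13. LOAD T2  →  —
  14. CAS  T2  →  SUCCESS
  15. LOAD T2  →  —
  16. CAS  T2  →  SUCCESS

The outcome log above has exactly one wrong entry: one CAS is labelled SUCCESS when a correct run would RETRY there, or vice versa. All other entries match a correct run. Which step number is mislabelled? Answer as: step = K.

step = 12

Correct run:
[1] T1.load  rd  (counter 3, T1.r 3)
[2] T1.cas  hit  (counter 4, T1.r 3)
[3] T0.load  rd  (counter 4, T0.r 4)
[4] T1.load  rd  (counter 4, T1.r 4)
[5] T2.load  rd  (counter 4, T2.r 4)
[6] T1.cas  hit  (counter 5, T1.r 4)
[7] T2.cas  miss  (counter 5, T2.r 4)
[8] T0.cas  miss  (counter 5, T0.r 4)
[9] T1.load  rd  (counter 5, T1.r 5)
[10] T2.load  rd  (counter 5, T2.r 5)
[11] T1.cas  hit  (counter 6, T1.r 5)
[12] T2.cas  miss  (counter 6, T2.r 5)
[13] T2.load  rd  (counter 6, T2.r 6)
[14] T2.cas  hit  (counter 7, T2.r 6)
[15] T2.load  rd  (counter 7, T2.r 7)
[16] T2.cas  hit  (counter 8, T2.r 7)
Log disagrees first at step 12.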